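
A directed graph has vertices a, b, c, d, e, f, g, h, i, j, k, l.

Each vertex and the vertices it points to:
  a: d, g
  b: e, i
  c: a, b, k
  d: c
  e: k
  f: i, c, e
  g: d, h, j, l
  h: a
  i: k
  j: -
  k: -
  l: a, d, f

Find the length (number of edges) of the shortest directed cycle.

3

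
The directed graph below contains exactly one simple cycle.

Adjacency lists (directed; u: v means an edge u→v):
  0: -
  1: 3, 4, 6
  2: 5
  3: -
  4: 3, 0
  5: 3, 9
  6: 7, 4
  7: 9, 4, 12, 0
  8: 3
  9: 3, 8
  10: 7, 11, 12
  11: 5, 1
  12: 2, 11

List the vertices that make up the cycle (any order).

DFS with gray/black marking from 12:
12 gray
  2 gray
    5 gray
      3 gray
      3 black
      9 gray
        9→3: 3 black — skip
        8 gray
          8→3: 3 black — skip
        8 black
      9 black
    5 black
  2 black
  11 gray
    11→5: 5 black — skip
    1 gray
      1→3: 3 black — skip
      4 gray
        4→3: 3 black — skip
        0 gray
        0 black
      4 black
      6 gray
        7 gray
          7→9: 9 black — skip
          7→4: 4 black — skip
          7→12: 12 is gray → back edge
Back edge closes the cycle 12 → 11 → 1 → 6 → 7 → 12; its vertices are {1, 6, 7, 11, 12}.

1, 6, 7, 11, 12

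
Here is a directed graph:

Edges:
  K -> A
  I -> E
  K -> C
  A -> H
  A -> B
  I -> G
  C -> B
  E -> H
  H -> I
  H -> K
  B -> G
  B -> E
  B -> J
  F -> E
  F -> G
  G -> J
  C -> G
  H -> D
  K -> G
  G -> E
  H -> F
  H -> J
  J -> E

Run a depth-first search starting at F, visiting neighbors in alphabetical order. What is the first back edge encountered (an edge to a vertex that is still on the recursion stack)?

H→F

DFS from F (visiting neighbors in alphabetical order); mark gray on enter, black on exit:
F gray
  E gray
    H gray
      D gray
      D black
      H→F: F is gray → back edge
First back edge: H → F.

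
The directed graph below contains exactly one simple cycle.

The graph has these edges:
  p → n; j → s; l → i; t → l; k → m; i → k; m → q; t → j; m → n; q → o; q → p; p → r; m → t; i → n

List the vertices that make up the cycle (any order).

i, k, l, m, t

DFS with gray/black marking from m:
m gray
  q gray
    o gray
    o black
    p gray
      r gray
      r black
      n gray
      n black
    p black
  q black
  t gray
    j gray
      s gray
      s black
    j black
    l gray
      i gray
        k gray
          k→m: m is gray → back edge
Back edge closes the cycle m → t → l → i → k → m; its vertices are {i, k, l, m, t}.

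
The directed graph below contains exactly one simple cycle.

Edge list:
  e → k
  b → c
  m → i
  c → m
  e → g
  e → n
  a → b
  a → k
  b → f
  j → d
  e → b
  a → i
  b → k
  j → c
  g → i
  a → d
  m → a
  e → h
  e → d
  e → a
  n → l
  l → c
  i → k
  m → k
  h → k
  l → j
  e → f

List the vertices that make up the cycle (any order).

DFS with gray/black marking from a:
a gray
  b gray
    c gray
      m gray
        m→a: a is gray → back edge
Back edge closes the cycle a → b → c → m → a; its vertices are {a, b, c, m}.

a, b, c, m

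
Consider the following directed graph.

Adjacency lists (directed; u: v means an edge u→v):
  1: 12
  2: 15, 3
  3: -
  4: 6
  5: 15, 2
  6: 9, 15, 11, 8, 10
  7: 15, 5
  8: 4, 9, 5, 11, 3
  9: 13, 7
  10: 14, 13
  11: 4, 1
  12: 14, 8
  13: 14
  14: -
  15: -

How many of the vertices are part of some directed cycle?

6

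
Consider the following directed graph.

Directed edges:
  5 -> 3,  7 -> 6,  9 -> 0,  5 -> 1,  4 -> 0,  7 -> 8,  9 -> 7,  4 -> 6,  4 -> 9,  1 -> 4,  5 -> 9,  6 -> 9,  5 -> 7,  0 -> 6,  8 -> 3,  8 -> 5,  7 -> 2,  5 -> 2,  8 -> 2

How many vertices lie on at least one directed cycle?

A vertex is on a directed cycle iff it belongs to a strongly connected component of size ≥ 2 (or has a self-loop).
The vertices on cycles are {0, 1, 4, 5, 6, 7, 8, 9} — 8 in total.

8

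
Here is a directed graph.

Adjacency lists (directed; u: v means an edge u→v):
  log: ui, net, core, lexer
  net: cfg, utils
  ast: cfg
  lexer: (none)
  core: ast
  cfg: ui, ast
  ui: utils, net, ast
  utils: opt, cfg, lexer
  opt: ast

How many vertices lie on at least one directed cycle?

6

A vertex is on a directed cycle iff it belongs to a strongly connected component of size ≥ 2 (or has a self-loop).
The vertices on cycles are {ui, ast, cfg, net, opt, utils} — 6 in total.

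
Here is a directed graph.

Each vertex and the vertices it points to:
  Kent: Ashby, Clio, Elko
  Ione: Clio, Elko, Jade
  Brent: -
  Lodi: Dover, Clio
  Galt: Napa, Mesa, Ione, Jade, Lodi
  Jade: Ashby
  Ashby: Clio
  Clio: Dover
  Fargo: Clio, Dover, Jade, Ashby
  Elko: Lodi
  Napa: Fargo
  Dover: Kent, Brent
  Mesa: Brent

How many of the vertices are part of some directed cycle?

6

A vertex is on a directed cycle iff it belongs to a strongly connected component of size ≥ 2 (or has a self-loop).
The vertices on cycles are {Clio, Elko, Kent, Lodi, Ashby, Dover} — 6 in total.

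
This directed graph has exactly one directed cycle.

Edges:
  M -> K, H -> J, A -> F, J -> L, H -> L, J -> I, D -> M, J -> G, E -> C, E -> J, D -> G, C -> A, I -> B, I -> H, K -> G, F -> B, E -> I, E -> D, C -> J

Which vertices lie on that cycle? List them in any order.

H, I, J

DFS with gray/black marking from J:
J gray
  L gray
  L black
  I gray
    B gray
    B black
    H gray
      H→J: J is gray → back edge
Back edge closes the cycle J → I → H → J; its vertices are {H, I, J}.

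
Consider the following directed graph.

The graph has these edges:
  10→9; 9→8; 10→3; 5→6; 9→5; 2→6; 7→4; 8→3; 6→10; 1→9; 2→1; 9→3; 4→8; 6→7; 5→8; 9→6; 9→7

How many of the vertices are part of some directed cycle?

A vertex is on a directed cycle iff it belongs to a strongly connected component of size ≥ 2 (or has a self-loop).
The vertices on cycles are {5, 6, 9, 10} — 4 in total.

4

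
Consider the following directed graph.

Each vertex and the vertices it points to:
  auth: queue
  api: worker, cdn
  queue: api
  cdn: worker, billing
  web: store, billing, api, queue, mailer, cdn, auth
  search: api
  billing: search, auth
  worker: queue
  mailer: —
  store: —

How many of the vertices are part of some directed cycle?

A vertex is on a directed cycle iff it belongs to a strongly connected component of size ≥ 2 (or has a self-loop).
The vertices on cycles are {api, cdn, auth, queue, search, worker, billing} — 7 in total.

7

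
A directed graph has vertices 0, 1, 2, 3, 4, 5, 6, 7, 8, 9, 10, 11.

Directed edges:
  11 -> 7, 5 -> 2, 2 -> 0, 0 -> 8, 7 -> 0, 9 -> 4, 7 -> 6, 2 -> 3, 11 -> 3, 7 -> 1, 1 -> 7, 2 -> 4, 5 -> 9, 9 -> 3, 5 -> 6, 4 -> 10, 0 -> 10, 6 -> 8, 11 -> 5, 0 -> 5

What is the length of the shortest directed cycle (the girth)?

2

For each vertex v, BFS finds the shortest path from v back to v.
The shortest such closed walk is 7 → 1 → 7, length 2.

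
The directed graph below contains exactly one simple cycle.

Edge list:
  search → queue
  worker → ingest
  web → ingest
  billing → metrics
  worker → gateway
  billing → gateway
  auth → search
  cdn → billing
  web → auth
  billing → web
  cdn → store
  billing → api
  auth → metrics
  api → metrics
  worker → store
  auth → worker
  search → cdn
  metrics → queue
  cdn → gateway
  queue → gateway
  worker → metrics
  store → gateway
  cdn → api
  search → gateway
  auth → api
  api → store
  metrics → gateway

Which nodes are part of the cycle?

cdn, web, auth, search, billing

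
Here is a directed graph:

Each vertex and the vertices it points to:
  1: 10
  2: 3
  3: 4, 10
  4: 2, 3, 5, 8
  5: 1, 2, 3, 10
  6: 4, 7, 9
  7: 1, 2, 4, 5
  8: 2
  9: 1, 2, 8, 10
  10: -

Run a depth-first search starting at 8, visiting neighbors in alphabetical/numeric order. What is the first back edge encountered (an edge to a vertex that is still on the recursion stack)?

4→2

DFS from 8 (visiting neighbors in alphabetical/numeric order); mark gray on enter, black on exit:
8 gray
  2 gray
    3 gray
      4 gray
        4→2: 2 is gray → back edge
First back edge: 4 → 2.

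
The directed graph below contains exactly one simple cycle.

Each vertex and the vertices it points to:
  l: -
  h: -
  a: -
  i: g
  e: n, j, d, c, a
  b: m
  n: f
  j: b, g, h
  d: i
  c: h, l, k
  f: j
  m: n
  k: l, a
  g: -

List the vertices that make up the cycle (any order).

b, f, j, m, n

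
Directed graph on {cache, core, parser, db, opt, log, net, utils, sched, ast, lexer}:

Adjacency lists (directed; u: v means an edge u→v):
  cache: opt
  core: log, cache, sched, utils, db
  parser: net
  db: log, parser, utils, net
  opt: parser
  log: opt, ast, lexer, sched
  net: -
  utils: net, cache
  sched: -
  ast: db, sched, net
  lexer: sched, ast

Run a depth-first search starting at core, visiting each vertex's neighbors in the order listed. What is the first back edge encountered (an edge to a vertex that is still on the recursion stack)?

db→log

DFS from core (visiting each vertex's neighbors in the order listed); mark gray on enter, black on exit:
core gray
  log gray
    opt gray
      parser gray
        net gray
        net black
      parser black
    opt black
    ast gray
      db gray
        db→log: log is gray → back edge
First back edge: db → log.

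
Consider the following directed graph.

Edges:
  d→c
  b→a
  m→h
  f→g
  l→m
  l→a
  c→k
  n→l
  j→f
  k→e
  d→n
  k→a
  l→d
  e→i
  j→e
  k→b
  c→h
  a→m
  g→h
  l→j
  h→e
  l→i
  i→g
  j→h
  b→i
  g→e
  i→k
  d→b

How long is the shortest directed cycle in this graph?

3

For each vertex v, BFS finds the shortest path from v back to v.
The shortest such closed walk is l → d → n → l, length 3.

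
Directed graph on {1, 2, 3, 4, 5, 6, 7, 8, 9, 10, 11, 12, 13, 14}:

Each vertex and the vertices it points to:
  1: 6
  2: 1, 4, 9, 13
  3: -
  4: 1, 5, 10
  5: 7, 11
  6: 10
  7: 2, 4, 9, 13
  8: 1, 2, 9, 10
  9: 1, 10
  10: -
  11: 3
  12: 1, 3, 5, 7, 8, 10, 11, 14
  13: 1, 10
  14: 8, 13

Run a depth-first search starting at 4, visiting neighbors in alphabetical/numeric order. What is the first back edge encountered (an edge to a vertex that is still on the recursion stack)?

2→4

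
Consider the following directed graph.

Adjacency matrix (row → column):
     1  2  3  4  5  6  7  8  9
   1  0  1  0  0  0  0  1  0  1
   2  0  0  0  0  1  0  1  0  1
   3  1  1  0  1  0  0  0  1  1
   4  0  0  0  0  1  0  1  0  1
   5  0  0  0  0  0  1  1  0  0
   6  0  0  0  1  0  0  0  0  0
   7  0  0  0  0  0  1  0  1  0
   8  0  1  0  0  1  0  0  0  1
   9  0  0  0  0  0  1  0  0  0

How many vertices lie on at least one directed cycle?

A vertex is on a directed cycle iff it belongs to a strongly connected component of size ≥ 2 (or has a self-loop).
The vertices on cycles are {2, 4, 5, 6, 7, 8, 9} — 7 in total.

7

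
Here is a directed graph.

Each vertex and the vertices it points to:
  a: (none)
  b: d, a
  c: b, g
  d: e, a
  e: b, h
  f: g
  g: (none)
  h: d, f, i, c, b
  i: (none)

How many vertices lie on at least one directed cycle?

5

A vertex is on a directed cycle iff it belongs to a strongly connected component of size ≥ 2 (or has a self-loop).
The vertices on cycles are {b, c, d, e, h} — 5 in total.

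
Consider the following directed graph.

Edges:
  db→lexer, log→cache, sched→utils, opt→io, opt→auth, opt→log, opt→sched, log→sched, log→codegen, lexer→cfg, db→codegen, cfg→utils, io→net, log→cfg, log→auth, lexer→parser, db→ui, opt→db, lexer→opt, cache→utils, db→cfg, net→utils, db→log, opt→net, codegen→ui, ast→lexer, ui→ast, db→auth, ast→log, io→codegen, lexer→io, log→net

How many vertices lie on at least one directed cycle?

8

A vertex is on a directed cycle iff it belongs to a strongly connected component of size ≥ 2 (or has a self-loop).
The vertices on cycles are {db, io, ui, ast, log, opt, lexer, codegen} — 8 in total.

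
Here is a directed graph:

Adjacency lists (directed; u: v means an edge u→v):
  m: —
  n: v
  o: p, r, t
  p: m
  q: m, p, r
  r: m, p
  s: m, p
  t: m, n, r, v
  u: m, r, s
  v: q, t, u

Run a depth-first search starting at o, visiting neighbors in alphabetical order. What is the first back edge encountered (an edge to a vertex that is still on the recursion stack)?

v→t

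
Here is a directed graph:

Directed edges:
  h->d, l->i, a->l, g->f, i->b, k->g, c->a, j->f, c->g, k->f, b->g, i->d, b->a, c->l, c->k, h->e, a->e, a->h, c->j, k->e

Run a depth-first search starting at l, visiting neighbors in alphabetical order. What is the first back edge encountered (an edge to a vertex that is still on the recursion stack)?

DFS from l (visiting neighbors in alphabetical order); mark gray on enter, black on exit:
l gray
  i gray
    b gray
      a gray
        e gray
        e black
        h gray
          d gray
          d black
          h→e: e black — skip
        h black
        a→l: l is gray → back edge
First back edge: a → l.

a->l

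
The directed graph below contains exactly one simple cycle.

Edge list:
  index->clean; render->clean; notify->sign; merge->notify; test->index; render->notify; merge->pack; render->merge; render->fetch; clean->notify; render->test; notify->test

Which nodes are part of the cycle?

DFS with gray/black marking from clean:
clean gray
  notify gray
    sign gray
    sign black
    test gray
      index gray
        index→clean: clean is gray → back edge
Back edge closes the cycle clean → notify → test → index → clean; its vertices are {test, clean, index, notify}.

test, clean, index, notify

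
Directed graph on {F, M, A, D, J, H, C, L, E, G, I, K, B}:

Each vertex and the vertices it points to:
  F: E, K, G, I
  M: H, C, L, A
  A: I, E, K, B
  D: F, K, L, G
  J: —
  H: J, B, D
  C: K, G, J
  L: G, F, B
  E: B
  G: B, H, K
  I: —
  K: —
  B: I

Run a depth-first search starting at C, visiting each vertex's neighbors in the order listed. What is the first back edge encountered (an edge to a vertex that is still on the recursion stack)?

F→G

DFS from C (visiting each vertex's neighbors in the order listed); mark gray on enter, black on exit:
C gray
  K gray
  K black
  G gray
    B gray
      I gray
      I black
    B black
    H gray
      J gray
      J black
      H→B: B black — skip
      D gray
        F gray
          E gray
            E→B: B black — skip
          E black
          F→K: K black — skip
          F→G: G is gray → back edge
First back edge: F → G.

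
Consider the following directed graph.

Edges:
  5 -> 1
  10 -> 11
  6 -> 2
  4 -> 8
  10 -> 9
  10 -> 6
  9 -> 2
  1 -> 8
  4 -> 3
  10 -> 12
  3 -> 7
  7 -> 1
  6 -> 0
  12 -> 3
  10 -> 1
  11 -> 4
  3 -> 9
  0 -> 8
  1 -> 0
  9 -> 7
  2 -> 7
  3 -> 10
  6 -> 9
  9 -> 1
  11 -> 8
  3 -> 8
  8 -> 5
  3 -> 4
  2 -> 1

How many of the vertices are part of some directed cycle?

A vertex is on a directed cycle iff it belongs to a strongly connected component of size ≥ 2 (or has a self-loop).
The vertices on cycles are {0, 1, 3, 4, 5, 8, 10, 11, 12} — 9 in total.

9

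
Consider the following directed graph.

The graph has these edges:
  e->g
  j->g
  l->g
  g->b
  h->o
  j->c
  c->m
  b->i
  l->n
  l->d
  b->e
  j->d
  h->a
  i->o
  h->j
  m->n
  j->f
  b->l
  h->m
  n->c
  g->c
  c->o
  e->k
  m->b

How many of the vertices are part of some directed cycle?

A vertex is on a directed cycle iff it belongs to a strongly connected component of size ≥ 2 (or has a self-loop).
The vertices on cycles are {b, c, e, g, l, m, n} — 7 in total.

7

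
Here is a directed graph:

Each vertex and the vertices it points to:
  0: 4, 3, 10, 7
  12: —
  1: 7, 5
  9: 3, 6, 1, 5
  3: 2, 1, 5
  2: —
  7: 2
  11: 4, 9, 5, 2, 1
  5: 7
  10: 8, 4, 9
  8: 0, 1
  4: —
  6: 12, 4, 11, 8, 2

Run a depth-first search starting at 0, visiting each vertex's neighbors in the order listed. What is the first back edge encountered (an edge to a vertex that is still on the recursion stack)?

DFS from 0 (visiting each vertex's neighbors in the order listed); mark gray on enter, black on exit:
0 gray
  4 gray
  4 black
  3 gray
    2 gray
    2 black
    1 gray
      7 gray
        7→2: 2 black — skip
      7 black
      5 gray
        5→7: 7 black — skip
      5 black
    1 black
    3→5: 5 black — skip
  3 black
  10 gray
    8 gray
      8→0: 0 is gray → back edge
First back edge: 8 → 0.

8->0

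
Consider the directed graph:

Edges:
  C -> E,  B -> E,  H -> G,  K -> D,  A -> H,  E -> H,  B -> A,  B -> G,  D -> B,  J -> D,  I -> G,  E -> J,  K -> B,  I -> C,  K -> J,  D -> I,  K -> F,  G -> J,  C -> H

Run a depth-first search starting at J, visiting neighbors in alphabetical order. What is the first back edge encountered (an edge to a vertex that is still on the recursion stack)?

G→J

DFS from J (visiting neighbors in alphabetical order); mark gray on enter, black on exit:
J gray
  D gray
    B gray
      A gray
        H gray
          G gray
            G→J: J is gray → back edge
First back edge: G → J.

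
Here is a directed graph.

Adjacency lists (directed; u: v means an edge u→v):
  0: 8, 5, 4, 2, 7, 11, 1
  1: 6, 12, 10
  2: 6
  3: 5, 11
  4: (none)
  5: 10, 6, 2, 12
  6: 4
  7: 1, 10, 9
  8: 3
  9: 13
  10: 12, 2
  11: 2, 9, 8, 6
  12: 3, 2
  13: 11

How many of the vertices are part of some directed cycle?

8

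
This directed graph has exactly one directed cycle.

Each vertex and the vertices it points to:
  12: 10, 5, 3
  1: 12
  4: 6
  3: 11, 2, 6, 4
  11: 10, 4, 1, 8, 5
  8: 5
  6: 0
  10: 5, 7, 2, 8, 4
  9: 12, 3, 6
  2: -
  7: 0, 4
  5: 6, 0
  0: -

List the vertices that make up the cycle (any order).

DFS with gray/black marking from 12:
12 gray
  10 gray
    5 gray
      6 gray
        0 gray
        0 black
      6 black
      5→0: 0 black — skip
    5 black
    7 gray
      7→0: 0 black — skip
      4 gray
        4→6: 6 black — skip
      4 black
    7 black
    2 gray
    2 black
    8 gray
      8→5: 5 black — skip
    8 black
    10→4: 4 black — skip
  10 black
  12→5: 5 black — skip
  3 gray
    11 gray
      11→10: 10 black — skip
      11→4: 4 black — skip
      1 gray
        1→12: 12 is gray → back edge
Back edge closes the cycle 12 → 3 → 11 → 1 → 12; its vertices are {1, 3, 11, 12}.

1, 3, 11, 12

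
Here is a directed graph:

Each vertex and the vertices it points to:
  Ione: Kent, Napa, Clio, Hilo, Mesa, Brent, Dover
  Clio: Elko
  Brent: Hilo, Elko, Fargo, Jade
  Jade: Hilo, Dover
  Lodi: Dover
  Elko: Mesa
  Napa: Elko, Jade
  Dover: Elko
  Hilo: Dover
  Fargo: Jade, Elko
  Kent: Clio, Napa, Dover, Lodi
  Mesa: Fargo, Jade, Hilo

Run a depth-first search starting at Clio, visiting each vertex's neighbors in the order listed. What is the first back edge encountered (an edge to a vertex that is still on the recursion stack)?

Dover→Elko

DFS from Clio (visiting each vertex's neighbors in the order listed); mark gray on enter, black on exit:
Clio gray
  Elko gray
    Mesa gray
      Fargo gray
        Jade gray
          Hilo gray
            Dover gray
              Dover→Elko: Elko is gray → back edge
First back edge: Dover → Elko.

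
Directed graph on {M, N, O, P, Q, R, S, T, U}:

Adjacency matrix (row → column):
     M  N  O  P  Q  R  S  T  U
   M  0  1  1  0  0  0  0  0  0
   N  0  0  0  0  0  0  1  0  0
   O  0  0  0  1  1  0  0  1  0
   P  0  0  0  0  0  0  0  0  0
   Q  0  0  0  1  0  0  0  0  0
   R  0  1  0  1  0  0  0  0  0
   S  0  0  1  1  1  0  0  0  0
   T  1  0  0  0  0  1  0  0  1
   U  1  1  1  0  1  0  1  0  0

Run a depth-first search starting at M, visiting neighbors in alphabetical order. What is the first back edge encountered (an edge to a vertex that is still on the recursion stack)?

DFS from M (visiting neighbors in alphabetical order); mark gray on enter, black on exit:
M gray
  N gray
    S gray
      O gray
        P gray
        P black
        Q gray
          Q→P: P black — skip
        Q black
        T gray
          T→M: M is gray → back edge
First back edge: T → M.

T→M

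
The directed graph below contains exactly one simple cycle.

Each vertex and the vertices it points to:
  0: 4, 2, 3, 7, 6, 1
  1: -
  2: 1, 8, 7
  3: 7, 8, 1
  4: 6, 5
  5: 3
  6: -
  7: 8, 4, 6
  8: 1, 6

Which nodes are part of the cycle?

DFS with gray/black marking from 4:
4 gray
  6 gray
  6 black
  5 gray
    3 gray
      7 gray
        8 gray
          1 gray
          1 black
          8→6: 6 black — skip
        8 black
        7→4: 4 is gray → back edge
Back edge closes the cycle 4 → 5 → 3 → 7 → 4; its vertices are {3, 4, 5, 7}.

3, 4, 5, 7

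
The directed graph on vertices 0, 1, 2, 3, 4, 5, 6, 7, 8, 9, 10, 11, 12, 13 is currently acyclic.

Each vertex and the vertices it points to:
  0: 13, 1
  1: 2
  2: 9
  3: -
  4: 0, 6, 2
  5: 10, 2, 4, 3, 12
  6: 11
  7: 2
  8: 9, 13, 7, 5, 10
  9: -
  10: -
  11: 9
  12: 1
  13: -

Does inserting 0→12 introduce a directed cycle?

Adding 0→12 creates a cycle iff 12 can already reach 0.
Explore from 12: no path reaches 0. The graph stays acyclic.

No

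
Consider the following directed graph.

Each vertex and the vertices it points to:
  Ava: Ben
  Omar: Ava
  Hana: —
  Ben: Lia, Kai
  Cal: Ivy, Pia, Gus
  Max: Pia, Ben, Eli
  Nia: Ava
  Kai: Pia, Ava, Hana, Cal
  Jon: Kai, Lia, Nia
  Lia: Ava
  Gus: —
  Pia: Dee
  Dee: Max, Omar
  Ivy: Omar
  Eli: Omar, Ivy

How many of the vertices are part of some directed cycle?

11

A vertex is on a directed cycle iff it belongs to a strongly connected component of size ≥ 2 (or has a self-loop).
The vertices on cycles are {Ava, Ben, Cal, Dee, Eli, Ivy, Kai, Lia, Max, Pia, Omar} — 11 in total.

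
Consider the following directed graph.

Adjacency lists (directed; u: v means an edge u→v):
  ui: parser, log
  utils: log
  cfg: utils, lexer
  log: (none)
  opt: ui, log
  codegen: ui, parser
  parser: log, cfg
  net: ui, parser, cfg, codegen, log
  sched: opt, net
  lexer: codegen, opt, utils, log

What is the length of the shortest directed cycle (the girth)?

4

For each vertex v, BFS finds the shortest path from v back to v.
The shortest such closed walk is cfg → lexer → codegen → parser → cfg, length 4.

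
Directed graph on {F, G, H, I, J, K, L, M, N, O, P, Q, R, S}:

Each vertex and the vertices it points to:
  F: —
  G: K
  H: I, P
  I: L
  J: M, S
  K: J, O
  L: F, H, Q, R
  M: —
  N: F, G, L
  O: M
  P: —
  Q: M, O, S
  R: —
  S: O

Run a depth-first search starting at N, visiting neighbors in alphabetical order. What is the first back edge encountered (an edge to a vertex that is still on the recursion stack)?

DFS from N (visiting neighbors in alphabetical order); mark gray on enter, black on exit:
N gray
  F gray
  F black
  G gray
    K gray
      J gray
        M gray
        M black
        S gray
          O gray
            O→M: M black — skip
          O black
        S black
      J black
      K→O: O black — skip
    K black
  G black
  L gray
    L→F: F black — skip
    H gray
      I gray
        I→L: L is gray → back edge
First back edge: I → L.

I->L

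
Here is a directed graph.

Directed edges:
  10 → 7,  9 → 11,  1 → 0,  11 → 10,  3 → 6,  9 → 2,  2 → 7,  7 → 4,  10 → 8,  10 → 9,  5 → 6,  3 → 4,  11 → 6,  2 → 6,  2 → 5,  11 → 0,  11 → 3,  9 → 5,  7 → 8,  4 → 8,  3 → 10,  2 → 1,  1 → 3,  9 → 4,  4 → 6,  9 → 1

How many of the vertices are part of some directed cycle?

6

A vertex is on a directed cycle iff it belongs to a strongly connected component of size ≥ 2 (or has a self-loop).
The vertices on cycles are {1, 2, 3, 9, 10, 11} — 6 in total.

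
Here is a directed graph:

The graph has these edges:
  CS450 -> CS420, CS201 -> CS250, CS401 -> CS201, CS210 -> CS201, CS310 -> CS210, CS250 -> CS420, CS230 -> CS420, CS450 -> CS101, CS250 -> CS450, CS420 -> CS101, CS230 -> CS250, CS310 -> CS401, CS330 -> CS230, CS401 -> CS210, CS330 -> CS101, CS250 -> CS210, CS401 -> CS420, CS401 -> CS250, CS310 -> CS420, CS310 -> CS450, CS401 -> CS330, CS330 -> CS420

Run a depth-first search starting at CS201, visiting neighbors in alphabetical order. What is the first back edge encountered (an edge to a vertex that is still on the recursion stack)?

DFS from CS201 (visiting neighbors in alphabetical order); mark gray on enter, black on exit:
CS201 gray
  CS250 gray
    CS210 gray
      CS210→CS201: CS201 is gray → back edge
First back edge: CS210 → CS201.

CS210→CS201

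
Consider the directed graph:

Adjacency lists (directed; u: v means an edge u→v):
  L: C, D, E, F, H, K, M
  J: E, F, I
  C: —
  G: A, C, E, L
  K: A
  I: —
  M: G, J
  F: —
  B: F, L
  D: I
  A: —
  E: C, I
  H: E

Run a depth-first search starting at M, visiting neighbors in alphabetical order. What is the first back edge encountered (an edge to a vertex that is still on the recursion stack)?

DFS from M (visiting neighbors in alphabetical order); mark gray on enter, black on exit:
M gray
  G gray
    A gray
    A black
    C gray
    C black
    E gray
      E→C: C black — skip
      I gray
      I black
    E black
    L gray
      L→C: C black — skip
      D gray
        D→I: I black — skip
      D black
      L→E: E black — skip
      F gray
      F black
      H gray
        H→E: E black — skip
      H black
      K gray
        K→A: A black — skip
      K black
      L→M: M is gray → back edge
First back edge: L → M.

L->M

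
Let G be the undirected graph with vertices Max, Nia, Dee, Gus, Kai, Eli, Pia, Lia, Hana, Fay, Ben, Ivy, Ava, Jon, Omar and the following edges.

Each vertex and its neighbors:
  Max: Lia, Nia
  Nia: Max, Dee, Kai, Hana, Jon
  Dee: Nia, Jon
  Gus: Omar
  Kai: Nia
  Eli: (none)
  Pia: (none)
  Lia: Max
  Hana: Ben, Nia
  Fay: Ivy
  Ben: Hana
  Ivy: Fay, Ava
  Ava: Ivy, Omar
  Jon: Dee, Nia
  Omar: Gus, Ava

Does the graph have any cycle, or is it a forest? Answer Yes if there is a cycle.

Yes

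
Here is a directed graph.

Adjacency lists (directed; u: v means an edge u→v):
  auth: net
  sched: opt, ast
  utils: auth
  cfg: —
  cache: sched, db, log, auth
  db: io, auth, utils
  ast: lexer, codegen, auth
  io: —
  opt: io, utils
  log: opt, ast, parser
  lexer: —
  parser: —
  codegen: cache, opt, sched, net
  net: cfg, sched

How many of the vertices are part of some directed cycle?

10

A vertex is on a directed cycle iff it belongs to a strongly connected component of size ≥ 2 (or has a self-loop).
The vertices on cycles are {db, ast, log, net, opt, auth, cache, sched, utils, codegen} — 10 in total.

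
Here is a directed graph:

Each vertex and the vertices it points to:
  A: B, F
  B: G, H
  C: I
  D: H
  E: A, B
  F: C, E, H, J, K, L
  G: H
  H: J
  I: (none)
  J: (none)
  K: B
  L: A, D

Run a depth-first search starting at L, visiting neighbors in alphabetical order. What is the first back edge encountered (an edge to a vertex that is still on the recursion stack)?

DFS from L (visiting neighbors in alphabetical order); mark gray on enter, black on exit:
L gray
  A gray
    B gray
      G gray
        H gray
          J gray
          J black
        H black
      G black
      B→H: H black — skip
    B black
    F gray
      C gray
        I gray
        I black
      C black
      E gray
        E→A: A is gray → back edge
First back edge: E → A.

E->A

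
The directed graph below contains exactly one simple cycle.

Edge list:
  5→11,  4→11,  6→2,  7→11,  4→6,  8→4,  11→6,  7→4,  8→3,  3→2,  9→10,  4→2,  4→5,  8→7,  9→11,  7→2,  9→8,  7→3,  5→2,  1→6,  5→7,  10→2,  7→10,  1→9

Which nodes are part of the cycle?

4, 5, 7

DFS with gray/black marking from 4:
4 gray
  11 gray
    6 gray
      2 gray
      2 black
    6 black
  11 black
  5 gray
    5→2: 2 black — skip
    7 gray
      7→11: 11 black — skip
      10 gray
        10→2: 2 black — skip
      10 black
      3 gray
        3→2: 2 black — skip
      3 black
      7→4: 4 is gray → back edge
Back edge closes the cycle 4 → 5 → 7 → 4; its vertices are {4, 5, 7}.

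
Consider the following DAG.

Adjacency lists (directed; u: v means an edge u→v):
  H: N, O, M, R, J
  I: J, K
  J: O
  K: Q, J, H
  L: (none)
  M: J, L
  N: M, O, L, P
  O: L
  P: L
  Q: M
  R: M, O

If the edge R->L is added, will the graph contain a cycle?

Adding R→L creates a cycle iff L can already reach R.
Explore from L: no path reaches R. The graph stays acyclic.

No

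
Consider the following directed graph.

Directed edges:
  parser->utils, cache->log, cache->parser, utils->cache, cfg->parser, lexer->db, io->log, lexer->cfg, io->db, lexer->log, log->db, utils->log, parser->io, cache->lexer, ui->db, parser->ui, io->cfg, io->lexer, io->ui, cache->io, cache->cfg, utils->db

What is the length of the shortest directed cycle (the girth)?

3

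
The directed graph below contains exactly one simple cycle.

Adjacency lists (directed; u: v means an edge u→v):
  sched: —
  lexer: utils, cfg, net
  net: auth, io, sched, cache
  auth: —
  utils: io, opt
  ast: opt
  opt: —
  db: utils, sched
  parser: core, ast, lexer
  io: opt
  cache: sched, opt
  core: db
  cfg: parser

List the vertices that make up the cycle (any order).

DFS with gray/black marking from parser:
parser gray
  core gray
    db gray
      utils gray
        io gray
          opt gray
          opt black
        io black
        utils→opt: opt black — skip
      utils black
      sched gray
      sched black
    db black
  core black
  ast gray
    ast→opt: opt black — skip
  ast black
  lexer gray
    lexer→utils: utils black — skip
    cfg gray
      cfg→parser: parser is gray → back edge
Back edge closes the cycle parser → lexer → cfg → parser; its vertices are {cfg, lexer, parser}.

cfg, lexer, parser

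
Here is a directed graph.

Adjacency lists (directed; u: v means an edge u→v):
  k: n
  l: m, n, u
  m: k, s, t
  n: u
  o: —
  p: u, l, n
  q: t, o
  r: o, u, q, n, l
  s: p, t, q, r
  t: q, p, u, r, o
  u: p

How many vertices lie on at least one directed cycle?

A vertex is on a directed cycle iff it belongs to a strongly connected component of size ≥ 2 (or has a self-loop).
The vertices on cycles are {k, l, m, n, p, q, r, s, t, u} — 10 in total.

10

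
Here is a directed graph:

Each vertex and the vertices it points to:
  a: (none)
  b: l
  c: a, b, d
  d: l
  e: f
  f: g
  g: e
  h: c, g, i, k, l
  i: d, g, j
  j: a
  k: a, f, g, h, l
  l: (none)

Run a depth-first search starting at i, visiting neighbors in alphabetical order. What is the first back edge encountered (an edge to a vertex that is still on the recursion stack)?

f→g

DFS from i (visiting neighbors in alphabetical order); mark gray on enter, black on exit:
i gray
  d gray
    l gray
    l black
  d black
  g gray
    e gray
      f gray
        f→g: g is gray → back edge
First back edge: f → g.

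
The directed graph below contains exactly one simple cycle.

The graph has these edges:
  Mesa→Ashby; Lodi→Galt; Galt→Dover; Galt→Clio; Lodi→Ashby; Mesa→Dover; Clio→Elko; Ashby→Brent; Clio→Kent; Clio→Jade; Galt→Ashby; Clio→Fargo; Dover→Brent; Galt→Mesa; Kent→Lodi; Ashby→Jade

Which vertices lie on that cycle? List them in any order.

DFS with gray/black marking from Lodi:
Lodi gray
  Ashby gray
    Jade gray
    Jade black
    Brent gray
    Brent black
  Ashby black
  Galt gray
    Clio gray
      Fargo gray
      Fargo black
      Kent gray
        Kent→Lodi: Lodi is gray → back edge
Back edge closes the cycle Lodi → Galt → Clio → Kent → Lodi; its vertices are {Clio, Galt, Kent, Lodi}.

Clio, Galt, Kent, Lodi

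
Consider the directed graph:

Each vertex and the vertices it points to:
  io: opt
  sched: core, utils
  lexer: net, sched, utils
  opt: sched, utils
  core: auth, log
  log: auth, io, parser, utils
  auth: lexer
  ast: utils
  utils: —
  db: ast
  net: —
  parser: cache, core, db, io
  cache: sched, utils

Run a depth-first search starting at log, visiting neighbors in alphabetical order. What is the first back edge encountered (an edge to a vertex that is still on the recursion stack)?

core→auth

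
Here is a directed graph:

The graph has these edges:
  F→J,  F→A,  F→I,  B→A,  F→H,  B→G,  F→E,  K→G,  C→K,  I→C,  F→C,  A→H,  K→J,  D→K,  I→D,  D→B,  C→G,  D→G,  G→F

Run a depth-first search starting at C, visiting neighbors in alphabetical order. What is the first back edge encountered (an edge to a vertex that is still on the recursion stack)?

F->C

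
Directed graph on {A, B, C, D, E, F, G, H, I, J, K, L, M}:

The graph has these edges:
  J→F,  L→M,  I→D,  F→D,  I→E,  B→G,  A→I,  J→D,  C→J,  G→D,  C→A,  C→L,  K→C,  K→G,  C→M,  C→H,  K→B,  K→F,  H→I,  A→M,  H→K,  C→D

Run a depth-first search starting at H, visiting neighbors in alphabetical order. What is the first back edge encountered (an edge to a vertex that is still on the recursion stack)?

C->H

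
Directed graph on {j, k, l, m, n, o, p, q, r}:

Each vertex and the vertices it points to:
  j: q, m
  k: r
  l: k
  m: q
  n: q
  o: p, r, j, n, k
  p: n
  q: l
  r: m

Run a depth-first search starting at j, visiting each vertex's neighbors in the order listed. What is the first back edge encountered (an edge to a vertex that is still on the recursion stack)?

m->q

DFS from j (visiting each vertex's neighbors in the order listed); mark gray on enter, black on exit:
j gray
  q gray
    l gray
      k gray
        r gray
          m gray
            m→q: q is gray → back edge
First back edge: m → q.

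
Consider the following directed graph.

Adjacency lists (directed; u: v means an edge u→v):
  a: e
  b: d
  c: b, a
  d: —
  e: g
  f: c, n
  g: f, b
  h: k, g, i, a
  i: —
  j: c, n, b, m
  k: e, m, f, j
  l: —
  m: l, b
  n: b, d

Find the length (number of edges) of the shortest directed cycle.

For each vertex v, BFS finds the shortest path from v back to v.
The shortest such closed walk is g → f → c → a → e → g, length 5.

5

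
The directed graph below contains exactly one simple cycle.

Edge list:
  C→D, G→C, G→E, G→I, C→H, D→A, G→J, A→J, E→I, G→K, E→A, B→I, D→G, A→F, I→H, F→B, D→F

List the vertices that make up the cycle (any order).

C, D, G

DFS with gray/black marking from D:
D gray
  G gray
    I gray
      H gray
      H black
    I black
    E gray
      E→I: I black — skip
      A gray
        F gray
          B gray
            B→I: I black — skip
          B black
        F black
        J gray
        J black
      A black
    E black
    G→J: J black — skip
    C gray
      C→H: H black — skip
      C→D: D is gray → back edge
Back edge closes the cycle D → G → C → D; its vertices are {C, D, G}.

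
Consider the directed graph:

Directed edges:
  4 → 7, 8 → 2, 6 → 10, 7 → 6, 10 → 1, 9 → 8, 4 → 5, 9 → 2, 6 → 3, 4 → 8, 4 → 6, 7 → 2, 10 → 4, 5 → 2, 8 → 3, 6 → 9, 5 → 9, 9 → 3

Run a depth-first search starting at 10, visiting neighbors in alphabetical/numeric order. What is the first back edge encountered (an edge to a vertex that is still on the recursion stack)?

6->10

DFS from 10 (visiting neighbors in alphabetical/numeric order); mark gray on enter, black on exit:
10 gray
  1 gray
  1 black
  4 gray
    5 gray
      2 gray
      2 black
      9 gray
        9→2: 2 black — skip
        3 gray
        3 black
        8 gray
          8→2: 2 black — skip
          8→3: 3 black — skip
        8 black
      9 black
    5 black
    6 gray
      6→3: 3 black — skip
      6→9: 9 black — skip
      6→10: 10 is gray → back edge
First back edge: 6 → 10.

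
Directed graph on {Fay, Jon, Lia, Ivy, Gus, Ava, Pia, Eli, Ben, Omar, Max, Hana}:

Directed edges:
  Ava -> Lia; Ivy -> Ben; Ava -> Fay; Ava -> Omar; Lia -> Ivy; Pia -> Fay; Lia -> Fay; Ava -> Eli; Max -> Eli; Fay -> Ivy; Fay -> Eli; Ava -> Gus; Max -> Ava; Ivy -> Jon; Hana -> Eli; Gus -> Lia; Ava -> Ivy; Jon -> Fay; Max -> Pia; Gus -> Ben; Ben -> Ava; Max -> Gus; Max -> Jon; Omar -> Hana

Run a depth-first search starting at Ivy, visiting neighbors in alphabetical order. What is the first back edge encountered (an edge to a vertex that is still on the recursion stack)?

DFS from Ivy (visiting neighbors in alphabetical order); mark gray on enter, black on exit:
Ivy gray
  Ben gray
    Ava gray
      Eli gray
      Eli black
      Fay gray
        Fay→Eli: Eli black — skip
        Fay→Ivy: Ivy is gray → back edge
First back edge: Fay → Ivy.

Fay→Ivy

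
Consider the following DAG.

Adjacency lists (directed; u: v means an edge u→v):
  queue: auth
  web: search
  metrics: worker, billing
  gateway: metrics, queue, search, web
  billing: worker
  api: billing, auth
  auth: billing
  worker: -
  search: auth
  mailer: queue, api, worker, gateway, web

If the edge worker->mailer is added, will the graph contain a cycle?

Yes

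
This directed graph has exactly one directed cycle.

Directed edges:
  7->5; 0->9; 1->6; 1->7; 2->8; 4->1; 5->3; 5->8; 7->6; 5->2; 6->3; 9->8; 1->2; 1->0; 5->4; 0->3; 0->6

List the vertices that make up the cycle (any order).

DFS with gray/black marking from 1:
1 gray
  6 gray
    3 gray
    3 black
  6 black
  7 gray
    5 gray
      2 gray
        8 gray
        8 black
      2 black
      5→3: 3 black — skip
      4 gray
        4→1: 1 is gray → back edge
Back edge closes the cycle 1 → 7 → 5 → 4 → 1; its vertices are {1, 4, 5, 7}.

1, 4, 5, 7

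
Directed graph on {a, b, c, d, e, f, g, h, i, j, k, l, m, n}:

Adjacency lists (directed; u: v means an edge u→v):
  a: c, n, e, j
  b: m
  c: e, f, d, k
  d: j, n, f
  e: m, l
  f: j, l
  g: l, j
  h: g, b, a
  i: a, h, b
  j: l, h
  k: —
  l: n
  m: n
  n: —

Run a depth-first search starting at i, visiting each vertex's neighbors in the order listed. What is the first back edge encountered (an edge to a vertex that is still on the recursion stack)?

DFS from i (visiting each vertex's neighbors in the order listed); mark gray on enter, black on exit:
i gray
  a gray
    c gray
      e gray
        m gray
          n gray
          n black
        m black
        l gray
          l→n: n black — skip
        l black
      e black
      f gray
        j gray
          j→l: l black — skip
          h gray
            g gray
              g→l: l black — skip
              g→j: j is gray → back edge
First back edge: g → j.

g→j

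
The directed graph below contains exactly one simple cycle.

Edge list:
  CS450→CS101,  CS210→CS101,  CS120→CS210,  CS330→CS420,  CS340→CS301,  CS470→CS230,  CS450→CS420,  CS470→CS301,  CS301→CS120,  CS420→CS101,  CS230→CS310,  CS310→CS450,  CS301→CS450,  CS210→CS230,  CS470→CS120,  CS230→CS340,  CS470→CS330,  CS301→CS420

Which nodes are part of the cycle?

DFS with gray/black marking from CS230:
CS230 gray
  CS310 gray
    CS450 gray
      CS101 gray
      CS101 black
      CS420 gray
        CS420→CS101: CS101 black — skip
      CS420 black
    CS450 black
  CS310 black
  CS340 gray
    CS301 gray
      CS301→CS420: CS420 black — skip
      CS120 gray
        CS210 gray
          CS210→CS230: CS230 is gray → back edge
Back edge closes the cycle CS230 → CS340 → CS301 → CS120 → CS210 → CS230; its vertices are {CS120, CS210, CS230, CS301, CS340}.

CS120, CS210, CS230, CS301, CS340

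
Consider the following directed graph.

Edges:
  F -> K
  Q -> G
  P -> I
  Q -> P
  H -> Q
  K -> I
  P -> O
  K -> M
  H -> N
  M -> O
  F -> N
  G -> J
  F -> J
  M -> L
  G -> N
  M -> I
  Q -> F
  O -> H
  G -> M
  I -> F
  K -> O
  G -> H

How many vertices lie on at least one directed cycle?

9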